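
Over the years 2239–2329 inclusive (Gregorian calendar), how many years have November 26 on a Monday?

Track November 26's weekday year by year (advancing +1, or +2 across a Feb 29):
  2239: Tue  2240: Thu (+2)  2241: Fri (+1)  2242: Sat (+1)  2243: Sun (+1)
  2244: Tue (+2)  2245: Wed (+1)  2246: Thu (+1)  2247: Fri (+1)  2248: Sun (+2)
  2249: Mon (+1) ✓  2250: Tue (+1)  2251: Wed (+1)  2252: Fri (+2)  … (63 more years) …
  2316: Sun (+2)  2317: Mon (+1) ✓  2318: Tue (+1)  2319: Wed (+1)  2320: Fri (+2)
  2321: Sat (+1)  2322: Sun (+1)  2323: Mon (+1) ✓  2324: Wed (+2)  2325: Thu (+1)
  2326: Fri (+1)  2327: Sat (+1)  2328: Mon (+2) ✓  2329: Tue (+1)
Monday years: 2249, 2255, 2260, 2266, 2277, 2283, 2288, 2294, 2300, 2306, 2317, 2323, 2328 — 13 in total.

13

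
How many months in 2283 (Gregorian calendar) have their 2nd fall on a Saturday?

1

Check the 2nd of each month of 2283: Jan 2: Tue, Feb 2: Fri, Mar 2: Fri, Apr 2: Mon, May 2: Wed, Jun 2: Sat, Jul 2: Mon, Aug 2: Thu, Sep 2: Sun, Oct 2: Tue, Nov 2: Fri, Dec 2: Sun.
Saturday occurs in June — 1 month.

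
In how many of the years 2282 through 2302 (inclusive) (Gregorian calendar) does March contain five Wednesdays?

8

March has 31 days; it has five Wednesdays when Wednesday falls among the first (month-length − 28) days — i.e. when March 1 is one of Wednesday/Tuesday/Monday.
March 1 by year: 2282:Wed✓ 2283:Thu 2284:Sat 2285:Sun 2286:Mon✓ 2287:Tue✓ 2288:Thu 2289:Fri 2290:Sat 2291:Sun 2292:Tue✓ 2293:Wed✓ 2294:Thu 2295:Fri 2296:Sun 2297:Mon✓ 2298:Tue✓ 2299:Wed✓ 2300:Thu 2301:Fri 2302:Sat
Years with five Wednesdays: 2282, 2286, 2287, 2292, 2293, 2297, 2298, 2299 → 8.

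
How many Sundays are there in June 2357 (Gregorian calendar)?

June 2357 has 30 days and begins on Saturday.
The first Sunday is June 2.
Sundays fall on 2, 9, 16, 23, 30 — that's 5.

5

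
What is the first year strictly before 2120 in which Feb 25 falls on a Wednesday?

2111

From one year to the next, a fixed date's weekday advances by 1, or by 2 when a Feb 29 lies between the two dates.
2120: February 25 is Sunday.
2119: Saturday (−1)
2118: Friday (−1)
2117: Thursday (−1)
2116: Tuesday (−2)
2115: Monday (−1)
2114: Sunday (−1)
2113: Saturday (−1)
2112: Thursday (−2)
2111: Wednesday (−1)
Feb 25 falls on a Wednesday in 2111.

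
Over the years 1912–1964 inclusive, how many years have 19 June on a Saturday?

Track 19 June's weekday year by year (advancing +1, or +2 across a Feb 29):
  1912: Wed  1913: Thu (+1)  1914: Fri (+1)  1915: Sat (+1) ✓  1916: Mon (+2)
  1917: Tue (+1)  1918: Wed (+1)  1919: Thu (+1)  1920: Sat (+2) ✓  1921: Sun (+1)
  1922: Mon (+1)  1923: Tue (+1)  1924: Thu (+2)  1925: Fri (+1)  … (25 more years) …
  1951: Tue (+1)  1952: Thu (+2)  1953: Fri (+1)  1954: Sat (+1) ✓  1955: Sun (+1)
  1956: Tue (+2)  1957: Wed (+1)  1958: Thu (+1)  1959: Fri (+1)  1960: Sun (+2)
  1961: Mon (+1)  1962: Tue (+1)  1963: Wed (+1)  1964: Fri (+2)
Saturday years: 1915, 1920, 1926, 1937, 1943, 1948, 1954 — 7 in total.

7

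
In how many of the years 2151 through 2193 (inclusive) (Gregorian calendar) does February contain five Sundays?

2

February has 28 days (29 in leap years); it has five Sundays when Sunday falls among the first (month-length − 28) days — i.e. when February 1 is Sunday in a leap year (never in a common year).
February 1 by year: 2151:Mon 2152:Tue 2153:Thu 2154:Fri 2155:Sat 2156:Sun✓ 2157:Tue 2158:Wed 2159:Thu 2160:Fri 2161:Sun 2162:Mon 2163:Tue 2164:Wed 2165:Fri …(13 more)… 2179:Mon 2180:Tue 2181:Thu 2182:Fri 2183:Sat 2184:Sun✓ 2185:Tue 2186:Wed 2187:Thu 2188:Fri 2189:Sun 2190:Mon 2191:Tue 2192:Wed 2193:Fri
Years with five Sundays: 2156, 2184 → 2.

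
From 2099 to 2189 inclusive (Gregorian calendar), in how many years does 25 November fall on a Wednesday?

Track 25 November's weekday year by year (advancing +1, or +2 across a Feb 29):
  2099: Wed ✓  2100: Thu (+1)  2101: Fri (+1)  2102: Sat (+1)  2103: Sun (+1)
  2104: Tue (+2)  2105: Wed (+1) ✓  2106: Thu (+1)  2107: Fri (+1)  2108: Sun (+2)
  2109: Mon (+1)  2110: Tue (+1)  2111: Wed (+1) ✓  2112: Fri (+2)  … (63 more years) …
  2176: Mon (+2)  2177: Tue (+1)  2178: Wed (+1) ✓  2179: Thu (+1)  2180: Sat (+2)
  2181: Sun (+1)  2182: Mon (+1)  2183: Tue (+1)  2184: Thu (+2)  2185: Fri (+1)
  2186: Sat (+1)  2187: Sun (+1)  2188: Tue (+2)  2189: Wed (+1) ✓
Wednesday years: 2099, 2105, 2111, 2116, 2122, 2133, 2139, 2144, 2150, 2161, 2167, 2172, 2178, 2189 — 14 in total.

14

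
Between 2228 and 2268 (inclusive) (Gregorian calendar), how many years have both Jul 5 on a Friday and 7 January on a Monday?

5

Check each year's weekday for Jul 5 and 7 January:
  2228: Sat/Mon  2229: Sun/Wed  2230: Mon/Thu  2231: Tue/Fri  2232: Thu/Sat  2233: Fri/Mon ✓  2234: Sat/Tue  2235: Sun/Wed  2236: Tue/Thu  2237: Wed/Sat  2238: Thu/Sun  2239: Fri/Mon ✓  2240: Sun/Tue  2241: Mon/Thu  …(13 more)…  2255: Thu/Sun  2256: Sat/Mon  2257: Sun/Wed  2258: Mon/Thu  2259: Tue/Fri  2260: Thu/Sat  2261: Fri/Mon ✓  2262: Sat/Tue  2263: Sun/Wed  2264: Tue/Thu  2265: Wed/Sat  2266: Thu/Sun  2267: Fri/Mon ✓  2268: Sun/Tue
Both conditions hold in: 2233, 2239, 2250, 2261, 2267 — 5.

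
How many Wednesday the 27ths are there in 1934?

Check the 27th of each month of 1934: Jan 27: Sat, Feb 27: Tue, Mar 27: Tue, Apr 27: Fri, May 27: Sun, Jun 27: Wed, Jul 27: Fri, Aug 27: Mon, Sep 27: Thu, Oct 27: Sat, Nov 27: Tue, Dec 27: Thu.
Wednesday occurs in June — 1 month.

1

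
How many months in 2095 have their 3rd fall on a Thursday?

3

Check the 3rd of each month of 2095: Jan 3: Mon, Feb 3: Thu, Mar 3: Thu, Apr 3: Sun, May 3: Tue, Jun 3: Fri, Jul 3: Sun, Aug 3: Wed, Sep 3: Sat, Oct 3: Mon, Nov 3: Thu, Dec 3: Sat.
Thursday occurs in February, March, November — 3 months.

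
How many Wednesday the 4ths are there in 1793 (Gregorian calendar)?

Check the 4th of each month of 1793: Jan 4: Fri, Feb 4: Mon, Mar 4: Mon, Apr 4: Thu, May 4: Sat, Jun 4: Tue, Jul 4: Thu, Aug 4: Sun, Sep 4: Wed, Oct 4: Fri, Nov 4: Mon, Dec 4: Wed.
Wednesday occurs in September, December — 2 months.

2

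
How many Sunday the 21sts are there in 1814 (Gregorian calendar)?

Check the 21st of each month of 1814: Jan 21: Fri, Feb 21: Mon, Mar 21: Mon, Apr 21: Thu, May 21: Sat, Jun 21: Tue, Jul 21: Thu, Aug 21: Sun, Sep 21: Wed, Oct 21: Fri, Nov 21: Mon, Dec 21: Wed.
Sunday occurs in August — 1 month.

1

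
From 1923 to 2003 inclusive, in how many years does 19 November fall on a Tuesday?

12

Track 19 November's weekday year by year (advancing +1, or +2 across a Feb 29):
  1923: Mon  1924: Wed (+2)  1925: Thu (+1)  1926: Fri (+1)  1927: Sat (+1)
  1928: Mon (+2)  1929: Tue (+1) ✓  1930: Wed (+1)  1931: Thu (+1)  1932: Sat (+2)
  1933: Sun (+1)  1934: Mon (+1)  1935: Tue (+1) ✓  1936: Thu (+2)  … (53 more years) …
  1990: Mon (+1)  1991: Tue (+1) ✓  1992: Thu (+2)  1993: Fri (+1)  1994: Sat (+1)
  1995: Sun (+1)  1996: Tue (+2) ✓  1997: Wed (+1)  1998: Thu (+1)  1999: Fri (+1)
  2000: Sun (+2)  2001: Mon (+1)  2002: Tue (+1) ✓  2003: Wed (+1)
Tuesday years: 1929, 1935, 1940, 1946, 1957, 1963, 1968, 1974, 1985, 1991, 1996, 2002 — 12 in total.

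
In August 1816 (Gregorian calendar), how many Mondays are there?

4

August 1816 has 31 days and begins on Thursday.
The first Monday is August 5.
Mondays fall on 5, 12, 19, 26 — that's 4.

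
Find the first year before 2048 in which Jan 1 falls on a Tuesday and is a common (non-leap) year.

2047

Jan 1 advances by 2 weekdays after a leap year and by 1 after a common year.
2048: Jan 1 is Wednesday (leap).
2047: Tuesday
2047 begins on a Tuesday and is a common year.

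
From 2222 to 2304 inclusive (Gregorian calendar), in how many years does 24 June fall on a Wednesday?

Track 24 June's weekday year by year (advancing +1, or +2 across a Feb 29):
  2222: Mon  2223: Tue (+1)  2224: Thu (+2)  2225: Fri (+1)  2226: Sat (+1)
  2227: Sun (+1)  2228: Tue (+2)  2229: Wed (+1) ✓  2230: Thu (+1)  2231: Fri (+1)
  2232: Sun (+2)  2233: Mon (+1)  2234: Tue (+1)  2235: Wed (+1) ✓  … (55 more years) …
  2291: Wed (+1) ✓  2292: Fri (+2)  2293: Sat (+1)  2294: Sun (+1)  2295: Mon (+1)
  2296: Wed (+2) ✓  2297: Thu (+1)  2298: Fri (+1)  2299: Sat (+1)  2300: Sun (+1)
  2301: Mon (+1)  2302: Tue (+1)  2303: Wed (+1) ✓  2304: Fri (+2)
Wednesday years: 2229, 2235, 2240, 2246, 2257, 2263, 2268, 2274, 2285, 2291, 2296, 2303 — 12 in total.

12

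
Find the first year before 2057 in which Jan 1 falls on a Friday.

2055

Jan 1 advances by 2 weekdays after a leap year and by 1 after a common year.
2057: Jan 1 is Monday.
2056: Saturday (leap)
2055: Friday
2055 begins on a Friday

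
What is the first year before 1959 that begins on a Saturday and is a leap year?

1944

Jan 1 advances by 2 weekdays after a leap year and by 1 after a common year.
1959: Jan 1 is Thursday.
1958: Wednesday
1957: Tuesday
1956: Sunday (leap)
1955: Saturday
1954: Friday
1953: Thursday
1952: Tuesday (leap)
1951: Monday
1950: Sunday
1949: Saturday
1948: Thursday (leap)
1947: Wednesday
1946: Tuesday
1945: Monday
1944: Saturday (leap)
1944 begins on a Saturday and is a leap year.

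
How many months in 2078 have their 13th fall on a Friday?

1

Check the 13th of each month of 2078: Jan 13: Thu, Feb 13: Sun, Mar 13: Sun, Apr 13: Wed, May 13: Fri, Jun 13: Mon, Jul 13: Wed, Aug 13: Sat, Sep 13: Tue, Oct 13: Thu, Nov 13: Sun, Dec 13: Tue.
Friday occurs in May — 1 month.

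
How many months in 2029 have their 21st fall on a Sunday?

Check the 21st of each month of 2029: Jan 21: Sun, Feb 21: Wed, Mar 21: Wed, Apr 21: Sat, May 21: Mon, Jun 21: Thu, Jul 21: Sat, Aug 21: Tue, Sep 21: Fri, Oct 21: Sun, Nov 21: Wed, Dec 21: Fri.
Sunday occurs in January, October — 2 months.

2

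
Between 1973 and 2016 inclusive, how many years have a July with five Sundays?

19

July has 31 days; it has five Sundays when Sunday falls among the first (month-length − 28) days — i.e. when July 1 is one of Sunday/Saturday/Friday.
July 1 by year: 1973:Sun✓ 1974:Mon 1975:Tue 1976:Thu 1977:Fri✓ 1978:Sat✓ 1979:Sun✓ 1980:Tue 1981:Wed 1982:Thu 1983:Fri✓ 1984:Sun✓ 1985:Mon 1986:Tue 1987:Wed …(14 more)… 2002:Mon 2003:Tue 2004:Thu 2005:Fri✓ 2006:Sat✓ 2007:Sun✓ 2008:Tue 2009:Wed 2010:Thu 2011:Fri✓ 2012:Sun✓ 2013:Mon 2014:Tue 2015:Wed 2016:Fri✓
Years with five Sundays: 1973, 1977, 1978, 1979, 1983, 1984, 1988, 1989, 1990, 1994, 1995, 2000, 2001, 2005, 2006, 2007, 2011, 2012, 2016 → 19.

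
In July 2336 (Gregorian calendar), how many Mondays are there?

July 2336 has 31 days and begins on Wednesday.
The first Monday is July 6.
Mondays fall on 6, 13, 20, 27 — that's 4.

4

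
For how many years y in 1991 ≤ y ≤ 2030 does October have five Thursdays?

October has 31 days; it has five Thursdays when Thursday falls among the first (month-length − 28) days — i.e. when October 1 is one of Thursday/Wednesday/Tuesday.
October 1 by year: 1991:Tue✓ 1992:Thu✓ 1993:Fri 1994:Sat 1995:Sun 1996:Tue✓ 1997:Wed✓ 1998:Thu✓ 1999:Fri 2000:Sun 2001:Mon 2002:Tue✓ 2003:Wed✓ 2004:Fri 2005:Sat …(10 more)… 2016:Sat 2017:Sun 2018:Mon 2019:Tue✓ 2020:Thu✓ 2021:Fri 2022:Sat 2023:Sun 2024:Tue✓ 2025:Wed✓ 2026:Thu✓ 2027:Fri 2028:Sun 2029:Mon 2030:Tue✓
Years with five Thursdays: 1991, 1992, 1996, 1997, 1998, 2002, 2003, 2008, 2009, 2013, 2014, 2015, 2019, 2020, 2024, 2025, 2026, 2030 → 18.

18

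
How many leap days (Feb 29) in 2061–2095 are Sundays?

Leap years in 2061–2095: 8 of them.
Feb 29 weekday advances by 5 (mod 7) from one leap year to the next four years later (or differs when a century non-leap intervenes).
Leap-day weekdays: 2064:Fri 2068:Wed 2072:Mon 2076:Sat 2080:Thu 2084:Tue 2088:Sun✓ 2092:Fri
Sunday: 2088 → 1.

1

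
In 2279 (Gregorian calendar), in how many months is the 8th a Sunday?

1

Check the 8th of each month of 2279: Jan 8: Wed, Feb 8: Sat, Mar 8: Sat, Apr 8: Tue, May 8: Thu, Jun 8: Sun, Jul 8: Tue, Aug 8: Fri, Sep 8: Mon, Oct 8: Wed, Nov 8: Sat, Dec 8: Mon.
Sunday occurs in June — 1 month.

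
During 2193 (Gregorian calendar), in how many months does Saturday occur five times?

A month of length L has five Saturdays iff its first Saturday is on day ≤ L−28 (so day 1–3 in a 31-day month, 1–2 in a 30-day month, day 1 in a leap February).
Checking each month of 2193: Jan starts Tue (31d); Feb starts Fri (28d); Mar starts Fri (31d) ✓; Apr starts Mon (30d); May starts Wed (31d); Jun starts Sat (30d) ✓; Jul starts Mon (31d); Aug starts Thu (31d) ✓; Sep starts Sun (30d); Oct starts Tue (31d); Nov starts Fri (30d) ✓; Dec starts Sun (31d).
Five-Saturday months: March, June, August, November → 4.

4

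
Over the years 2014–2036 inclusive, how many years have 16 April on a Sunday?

Track 16 April's weekday year by year (advancing +1, or +2 across a Feb 29):
  2014: Wed  2015: Thu (+1)  2016: Sat (+2)  2017: Sun (+1) ✓  2018: Mon (+1)
  2019: Tue (+1)  2020: Thu (+2)  2021: Fri (+1)  2022: Sat (+1)  2023: Sun (+1) ✓
  2024: Tue (+2)  2025: Wed (+1)  2026: Thu (+1)  2027: Fri (+1)  2028: Sun (+2) ✓
  2029: Mon (+1)  2030: Tue (+1)  2031: Wed (+1)  2032: Fri (+2)  2033: Sat (+1)
  2034: Sun (+1) ✓  2035: Mon (+1)  2036: Wed (+2)
Sunday years: 2017, 2023, 2028, 2034 — 4 in total.

4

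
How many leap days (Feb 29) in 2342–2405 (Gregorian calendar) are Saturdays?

Leap years in 2342–2405: 16 of them.
Feb 29 weekday advances by 5 (mod 7) from one leap year to the next four years later (or differs when a century non-leap intervenes).
Leap-day weekdays: 2344:Tue 2348:Sun 2352:Fri 2356:Wed 2360:Mon 2364:Sat✓ 2368:Thu 2372:Tue 2376:Sun 2380:Fri 2384:Wed 2388:Mon 2392:Sat✓ 2396:Thu 2400:Tue 2404:Sun
Saturday: 2364, 2392 → 2.

2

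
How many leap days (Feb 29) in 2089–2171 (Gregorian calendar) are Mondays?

Leap years in 2089–2171: 19 of them.
Feb 29 weekday advances by 5 (mod 7) from one leap year to the next four years later (or differs when a century non-leap intervenes).
Leap-day weekdays: 2092:Fri 2096:Wed 2104:Fri 2108:Wed 2112:Mon✓ 2116:Sat 2120:Thu 2124:Tue 2128:Sun 2132:Fri 2136:Wed 2140:Mon✓ 2144:Sat 2148:Thu 2152:Tue 2156:Sun 2160:Fri 2164:Wed 2168:Mon✓
Monday: 2112, 2140, 2168 → 3.

3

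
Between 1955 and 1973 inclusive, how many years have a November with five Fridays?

November has 30 days; it has five Fridays when Friday falls among the first (month-length − 28) days — i.e. when November 1 is one of Friday/Thursday.
November 1 by year: 1955:Tue 1956:Thu✓ 1957:Fri✓ 1958:Sat 1959:Sun 1960:Tue 1961:Wed 1962:Thu✓ 1963:Fri✓ 1964:Sun 1965:Mon 1966:Tue 1967:Wed 1968:Fri✓ 1969:Sat 1970:Sun 1971:Mon 1972:Wed 1973:Thu✓
Years with five Fridays: 1956, 1957, 1962, 1963, 1968, 1973 → 6.

6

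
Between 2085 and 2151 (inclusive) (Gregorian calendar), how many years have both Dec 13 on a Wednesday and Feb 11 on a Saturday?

Check each year's weekday for Dec 13 and Feb 11:
  2085: Thu/Sun  2086: Fri/Mon  2087: Sat/Tue  2088: Mon/Wed  2089: Tue/Fri  2090: Wed/Sat ✓  2091: Thu/Sun  2092: Sat/Mon  2093: Sun/Wed  2094: Mon/Thu  2095: Tue/Fri  2096: Thu/Sat  2097: Fri/Mon  2098: Sat/Tue  …(39 more)…  2138: Sat/Tue  2139: Sun/Wed  2140: Tue/Thu  2141: Wed/Sat ✓  2142: Thu/Sun  2143: Fri/Mon  2144: Sun/Tue  2145: Mon/Thu  2146: Tue/Fri  2147: Wed/Sat ✓  2148: Fri/Sun  2149: Sat/Tue  2150: Sun/Wed  2151: Mon/Thu
Both conditions hold in: 2090, 2102, 2113, 2119, 2130, 2141, 2147 — 7.

7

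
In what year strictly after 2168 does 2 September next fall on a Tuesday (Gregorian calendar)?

From one year to the next, a fixed date's weekday advances by 1, or by 2 when a Feb 29 lies between the two dates.
2168: September 2 is Friday.
2169: Saturday (+1)
2170: Sunday (+1)
2171: Monday (+1)
2172: Wednesday (+2)
2173: Thursday (+1)
2174: Friday (+1)
2175: Saturday (+1)
2176: Monday (+2)
2177: Tuesday (+1)
2 September falls on a Tuesday in 2177.

2177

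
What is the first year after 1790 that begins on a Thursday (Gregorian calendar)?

Jan 1 advances by 2 weekdays after a leap year and by 1 after a common year.
1790: Jan 1 is Friday.
1791: Saturday
1792: Sunday (leap)
1793: Tuesday
1794: Wednesday
1795: Thursday
1795 begins on a Thursday

1795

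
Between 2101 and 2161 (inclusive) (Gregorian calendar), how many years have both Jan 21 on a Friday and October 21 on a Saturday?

Check each year's weekday for Jan 21 and October 21:
  2101: Fri/Fri  2102: Sat/Sat  2103: Sun/Sun  2104: Mon/Tue  2105: Wed/Wed  2106: Thu/Thu  2107: Fri/Fri  2108: Sat/Sun  2109: Mon/Mon  2110: Tue/Tue  2111: Wed/Wed  2112: Thu/Fri  2113: Sat/Sat  2114: Sun/Sun  …(33 more)…  2148: Sun/Mon  2149: Tue/Tue  2150: Wed/Wed  2151: Thu/Thu  2152: Fri/Sat ✓  2153: Sun/Sun  2154: Mon/Mon  2155: Tue/Tue  2156: Wed/Thu  2157: Fri/Fri  2158: Sat/Sat  2159: Sun/Sun  2160: Mon/Tue  2161: Wed/Wed
Both conditions hold in: 2124, 2152 — 2.

2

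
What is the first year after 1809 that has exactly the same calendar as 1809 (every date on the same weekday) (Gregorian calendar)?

Two years share a calendar iff Jan 1 falls on the same weekday and both are leap or both are common. 1809: Jan 1 is Sunday, common year.
1810: Jan 1 Monday, common
1811: Jan 1 Tuesday, common
1812: Jan 1 Wednesday, leap
1813: Jan 1 Friday, common
1814: Jan 1 Saturday, common
1815: Jan 1 Sunday, common
1815 matches on both conditions.

1815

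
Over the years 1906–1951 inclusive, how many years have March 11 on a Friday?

Track March 11's weekday year by year (advancing +1, or +2 across a Feb 29):
  1906: Sun  1907: Mon (+1)  1908: Wed (+2)  1909: Thu (+1)  1910: Fri (+1) ✓
  1911: Sat (+1)  1912: Mon (+2)  1913: Tue (+1)  1914: Wed (+1)  1915: Thu (+1)
  1916: Sat (+2)  1917: Sun (+1)  1918: Mon (+1)  1919: Tue (+1)  … (18 more years) …
  1938: Fri (+1) ✓  1939: Sat (+1)  1940: Mon (+2)  1941: Tue (+1)  1942: Wed (+1)
  1943: Thu (+1)  1944: Sat (+2)  1945: Sun (+1)  1946: Mon (+1)  1947: Tue (+1)
  1948: Thu (+2)  1949: Fri (+1) ✓  1950: Sat (+1)  1951: Sun (+1)
Friday years: 1910, 1921, 1927, 1932, 1938, 1949 — 6 in total.

6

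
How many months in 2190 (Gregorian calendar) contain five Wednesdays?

4

A month of length L has five Wednesdays iff its first Wednesday is on day ≤ L−28 (so day 1–3 in a 31-day month, 1–2 in a 30-day month, day 1 in a leap February).
Checking each month of 2190: Jan starts Fri (31d); Feb starts Mon (28d); Mar starts Mon (31d) ✓; Apr starts Thu (30d); May starts Sat (31d); Jun starts Tue (30d) ✓; Jul starts Thu (31d); Aug starts Sun (31d); Sep starts Wed (30d) ✓; Oct starts Fri (31d); Nov starts Mon (30d); Dec starts Wed (31d) ✓.
Five-Wednesday months: March, June, September, December → 4.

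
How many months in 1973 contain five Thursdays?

A month of length L has five Thursdays iff its first Thursday is on day ≤ L−28 (so day 1–3 in a 31-day month, 1–2 in a 30-day month, day 1 in a leap February).
Checking each month of 1973: Jan starts Mon (31d); Feb starts Thu (28d); Mar starts Thu (31d) ✓; Apr starts Sun (30d); May starts Tue (31d) ✓; Jun starts Fri (30d); Jul starts Sun (31d); Aug starts Wed (31d) ✓; Sep starts Sat (30d); Oct starts Mon (31d); Nov starts Thu (30d) ✓; Dec starts Sat (31d).
Five-Thursday months: March, May, August, November → 4.

4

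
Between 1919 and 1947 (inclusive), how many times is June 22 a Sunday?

Track June 22's weekday year by year (advancing +1, or +2 across a Feb 29):
  1919: Sun ✓  1920: Tue (+2)  1921: Wed (+1)  1922: Thu (+1)  1923: Fri (+1)
  1924: Sun (+2) ✓  1925: Mon (+1)  1926: Tue (+1)  1927: Wed (+1)  1928: Fri (+2)
  1929: Sat (+1)  1930: Sun (+1) ✓  1931: Mon (+1)  1932: Wed (+2)  1933: Thu (+1)
  1934: Fri (+1)  1935: Sat (+1)  1936: Mon (+2)  1937: Tue (+1)  1938: Wed (+1)
  1939: Thu (+1)  1940: Sat (+2)  1941: Sun (+1) ✓  1942: Mon (+1)  1943: Tue (+1)
  1944: Thu (+2)  1945: Fri (+1)  1946: Sat (+1)  1947: Sun (+1) ✓
Sunday years: 1919, 1924, 1930, 1941, 1947 — 5 in total.

5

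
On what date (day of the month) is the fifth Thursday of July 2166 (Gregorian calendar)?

July 1, 2166 is a Tuesday, so the first Thursday is the 3rd.
The fifth Thursday is 3 + 28 = 31.

31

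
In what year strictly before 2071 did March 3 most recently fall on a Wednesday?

2066

From one year to the next, a fixed date's weekday advances by 1, or by 2 when a Feb 29 lies between the two dates.
2071: March 3 is Tuesday.
2070: Monday (−1)
2069: Sunday (−1)
2068: Saturday (−1)
2067: Thursday (−2)
2066: Wednesday (−1)
March 3 falls on a Wednesday in 2066.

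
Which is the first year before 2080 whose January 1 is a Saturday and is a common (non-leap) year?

Jan 1 advances by 2 weekdays after a leap year and by 1 after a common year.
2080: Jan 1 is Monday (leap).
2079: Sunday
2078: Saturday
2078 begins on a Saturday and is a common year.

2078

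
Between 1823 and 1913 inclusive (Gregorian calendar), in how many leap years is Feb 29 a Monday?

Leap years in 1823–1913: 22 of them.
Feb 29 weekday advances by 5 (mod 7) from one leap year to the next four years later (or differs when a century non-leap intervenes).
Leap-day weekdays: 1824:Sun 1828:Fri 1832:Wed 1836:Mon✓ 1840:Sat 1844:Thu 1848:Tue 1852:Sun 1856:Fri 1860:Wed 1864:Mon✓ 1868:Sat 1872:Thu 1876:Tue 1880:Sun 1884:Fri 1888:Wed 1892:Mon✓ 1896:Sat 1904:Mon✓ 1908:Sat 1912:Thu
Monday: 1836, 1864, 1892, 1904 → 4.

4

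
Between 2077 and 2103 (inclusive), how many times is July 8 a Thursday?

5

Track July 8's weekday year by year (advancing +1, or +2 across a Feb 29):
  2077: Thu ✓  2078: Fri (+1)  2079: Sat (+1)  2080: Mon (+2)  2081: Tue (+1)
  2082: Wed (+1)  2083: Thu (+1) ✓  2084: Sat (+2)  2085: Sun (+1)  2086: Mon (+1)
  2087: Tue (+1)  2088: Thu (+2) ✓  2089: Fri (+1)  2090: Sat (+1)  2091: Sun (+1)
  2092: Tue (+2)  2093: Wed (+1)  2094: Thu (+1) ✓  2095: Fri (+1)  2096: Sun (+2)
  2097: Mon (+1)  2098: Tue (+1)  2099: Wed (+1)  2100: Thu (+1) ✓  2101: Fri (+1)
  2102: Sat (+1)  2103: Sun (+1)
Thursday years: 2077, 2083, 2088, 2094, 2100 — 5 in total.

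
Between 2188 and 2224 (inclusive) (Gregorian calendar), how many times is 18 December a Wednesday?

6

Track 18 December's weekday year by year (advancing +1, or +2 across a Feb 29):
  2188: Thu  2189: Fri (+1)  2190: Sat (+1)  2191: Sun (+1)  2192: Tue (+2)
  2193: Wed (+1) ✓  2194: Thu (+1)  2195: Fri (+1)  2196: Sun (+2)  2197: Mon (+1)
  2198: Tue (+1)  2199: Wed (+1) ✓  2200: Thu (+1)  2201: Fri (+1)  … (9 more years) …
  2211: Wed (+1) ✓  2212: Fri (+2)  2213: Sat (+1)  2214: Sun (+1)  2215: Mon (+1)
  2216: Wed (+2) ✓  2217: Thu (+1)  2218: Fri (+1)  2219: Sat (+1)  2220: Mon (+2)
  2221: Tue (+1)  2222: Wed (+1) ✓  2223: Thu (+1)  2224: Sat (+2)
Wednesday years: 2193, 2199, 2205, 2211, 2216, 2222 — 6 in total.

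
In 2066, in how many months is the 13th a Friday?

1

Check the 13th of each month of 2066: Jan 13: Wed, Feb 13: Sat, Mar 13: Sat, Apr 13: Tue, May 13: Thu, Jun 13: Sun, Jul 13: Tue, Aug 13: Fri, Sep 13: Mon, Oct 13: Wed, Nov 13: Sat, Dec 13: Mon.
Friday occurs in August — 1 month.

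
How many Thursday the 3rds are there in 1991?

2

Check the 3rd of each month of 1991: Jan 3: Thu, Feb 3: Sun, Mar 3: Sun, Apr 3: Wed, May 3: Fri, Jun 3: Mon, Jul 3: Wed, Aug 3: Sat, Sep 3: Tue, Oct 3: Thu, Nov 3: Sun, Dec 3: Tue.
Thursday occurs in January, October — 2 months.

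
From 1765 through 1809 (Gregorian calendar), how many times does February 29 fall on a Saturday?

1

Leap years in 1765–1809: 10 of them.
Feb 29 weekday advances by 5 (mod 7) from one leap year to the next four years later (or differs when a century non-leap intervenes).
Leap-day weekdays: 1768:Mon 1772:Sat✓ 1776:Thu 1780:Tue 1784:Sun 1788:Fri 1792:Wed 1796:Mon 1804:Wed 1808:Mon
Saturday: 1772 → 1.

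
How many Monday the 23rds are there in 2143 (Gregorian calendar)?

2

Check the 23rd of each month of 2143: Jan 23: Wed, Feb 23: Sat, Mar 23: Sat, Apr 23: Tue, May 23: Thu, Jun 23: Sun, Jul 23: Tue, Aug 23: Fri, Sep 23: Mon, Oct 23: Wed, Nov 23: Sat, Dec 23: Mon.
Monday occurs in September, December — 2 months.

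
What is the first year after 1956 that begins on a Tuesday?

Jan 1 advances by 2 weekdays after a leap year and by 1 after a common year.
1956: Jan 1 is Sunday (leap).
1957: Tuesday
1957 begins on a Tuesday

1957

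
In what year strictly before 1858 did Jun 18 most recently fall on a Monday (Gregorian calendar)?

1855

From one year to the next, a fixed date's weekday advances by 1, or by 2 when a Feb 29 lies between the two dates.
1858: June 18 is Friday.
1857: Thursday (−1)
1856: Wednesday (−1)
1855: Monday (−2)
Jun 18 falls on a Monday in 1855.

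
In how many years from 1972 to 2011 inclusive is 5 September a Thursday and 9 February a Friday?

1

Check each year's weekday for 5 September and 9 February:
  1972: Tue/Wed  1973: Wed/Fri  1974: Thu/Sat  1975: Fri/Sun  1976: Sun/Mon  1977: Mon/Wed  1978: Tue/Thu  1979: Wed/Fri  1980: Fri/Sat  1981: Sat/Mon  1982: Sun/Tue  1983: Mon/Wed  1984: Wed/Thu  1985: Thu/Sat  …(12 more)…  1998: Sat/Mon  1999: Sun/Tue  2000: Tue/Wed  2001: Wed/Fri  2002: Thu/Sat  2003: Fri/Sun  2004: Sun/Mon  2005: Mon/Wed  2006: Tue/Thu  2007: Wed/Fri  2008: Fri/Sat  2009: Sat/Mon  2010: Sun/Tue  2011: Mon/Wed
Both conditions hold in: 1996 — 1.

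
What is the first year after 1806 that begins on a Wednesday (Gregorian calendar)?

1812

Jan 1 advances by 2 weekdays after a leap year and by 1 after a common year.
1806: Jan 1 is Wednesday.
1807: Thursday
1808: Friday (leap)
1809: Sunday
1810: Monday
1811: Tuesday
1812: Wednesday (leap)
1812 begins on a Wednesday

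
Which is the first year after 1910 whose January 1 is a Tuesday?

1918

Jan 1 advances by 2 weekdays after a leap year and by 1 after a common year.
1910: Jan 1 is Saturday.
1911: Sunday
1912: Monday (leap)
1913: Wednesday
1914: Thursday
1915: Friday
1916: Saturday (leap)
1917: Monday
1918: Tuesday
1918 begins on a Tuesday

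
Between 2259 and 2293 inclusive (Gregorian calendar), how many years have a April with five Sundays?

April has 30 days; it has five Sundays when Sunday falls among the first (month-length − 28) days — i.e. when April 1 is one of Sunday/Saturday.
April 1 by year: 2259:Fri 2260:Sun✓ 2261:Mon 2262:Tue 2263:Wed 2264:Fri 2265:Sat✓ 2266:Sun✓ 2267:Mon 2268:Wed 2269:Thu 2270:Fri 2271:Sat✓ 2272:Mon 2273:Tue …(5 more)… 2279:Tue 2280:Thu 2281:Fri 2282:Sat✓ 2283:Sun✓ 2284:Tue 2285:Wed 2286:Thu 2287:Fri 2288:Sun✓ 2289:Mon 2290:Tue 2291:Wed 2292:Fri 2293:Sat✓
Years with five Sundays: 2260, 2265, 2266, 2271, 2276, 2277, 2282, 2283, 2288, 2293 → 10.

10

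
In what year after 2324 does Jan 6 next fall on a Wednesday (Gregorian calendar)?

From one year to the next, a fixed date's weekday advances by 1, or by 2 when a Feb 29 lies between the two dates.
2324: January 6 is Sunday.
2325: Tuesday (+2)
2326: Wednesday (+1)
Jan 6 falls on a Wednesday in 2326.

2326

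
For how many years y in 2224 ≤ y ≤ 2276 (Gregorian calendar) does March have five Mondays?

23

March has 31 days; it has five Mondays when Monday falls among the first (month-length − 28) days — i.e. when March 1 is one of Monday/Sunday/Saturday.
March 1 by year: 2224:Mon✓ 2225:Tue 2226:Wed 2227:Thu 2228:Sat✓ 2229:Sun✓ 2230:Mon✓ 2231:Tue 2232:Thu 2233:Fri 2234:Sat✓ 2235:Sun✓ 2236:Tue 2237:Wed 2238:Thu …(23 more)… 2262:Sat✓ 2263:Sun✓ 2264:Tue 2265:Wed 2266:Thu 2267:Fri 2268:Sun✓ 2269:Mon✓ 2270:Tue 2271:Wed 2272:Fri 2273:Sat✓ 2274:Sun✓ 2275:Mon✓ 2276:Wed
Years with five Mondays: 2224, 2228, 2229, 2230, 2234, 2235, 2240, 2241, 2245, 2246, 2247, 2251, 2252, 2256, 2257, 2258, 2262, 2263, 2268, 2269, 2273, 2274, 2275 → 23.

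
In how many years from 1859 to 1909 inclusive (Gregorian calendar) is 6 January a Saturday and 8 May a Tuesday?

6

Check each year's weekday for 6 January and 8 May:
  1859: Thu/Sun  1860: Fri/Tue  1861: Sun/Wed  1862: Mon/Thu  1863: Tue/Fri  1864: Wed/Sun  1865: Fri/Mon  1866: Sat/Tue ✓  1867: Sun/Wed  1868: Mon/Fri  1869: Wed/Sat  1870: Thu/Sun  1871: Fri/Mon  1872: Sat/Wed  …(23 more)…  1896: Mon/Fri  1897: Wed/Sat  1898: Thu/Sun  1899: Fri/Mon  1900: Sat/Tue ✓  1901: Sun/Wed  1902: Mon/Thu  1903: Tue/Fri  1904: Wed/Sun  1905: Fri/Mon  1906: Sat/Tue ✓  1907: Sun/Wed  1908: Mon/Fri  1909: Wed/Sat
Both conditions hold in: 1866, 1877, 1883, 1894, 1900, 1906 — 6.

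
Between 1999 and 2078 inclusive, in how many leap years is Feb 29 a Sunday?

3

Leap years in 1999–2078: 20 of them.
Feb 29 weekday advances by 5 (mod 7) from one leap year to the next four years later (or differs when a century non-leap intervenes).
Leap-day weekdays: 2000:Tue 2004:Sun✓ 2008:Fri 2012:Wed 2016:Mon 2020:Sat 2024:Thu 2028:Tue 2032:Sun✓ 2036:Fri 2040:Wed 2044:Mon 2048:Sat 2052:Thu 2056:Tue 2060:Sun✓ 2064:Fri 2068:Wed 2072:Mon 2076:Sat
Sunday: 2004, 2032, 2060 → 3.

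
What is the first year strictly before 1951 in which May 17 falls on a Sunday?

From one year to the next, a fixed date's weekday advances by 1, or by 2 when a Feb 29 lies between the two dates.
1951: May 17 is Thursday.
1950: Wednesday (−1)
1949: Tuesday (−1)
1948: Monday (−1)
1947: Saturday (−2)
1946: Friday (−1)
1945: Thursday (−1)
1944: Wednesday (−1)
1943: Monday (−2)
1942: Sunday (−1)
May 17 falls on a Sunday in 1942.

1942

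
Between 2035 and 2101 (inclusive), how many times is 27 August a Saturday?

Track 27 August's weekday year by year (advancing +1, or +2 across a Feb 29):
  2035: Mon  2036: Wed (+2)  2037: Thu (+1)  2038: Fri (+1)  2039: Sat (+1) ✓
  2040: Mon (+2)  2041: Tue (+1)  2042: Wed (+1)  2043: Thu (+1)  2044: Sat (+2) ✓
  2045: Sun (+1)  2046: Mon (+1)  2047: Tue (+1)  2048: Thu (+2)  … (39 more years) …
  2088: Fri (+2)  2089: Sat (+1) ✓  2090: Sun (+1)  2091: Mon (+1)  2092: Wed (+2)
  2093: Thu (+1)  2094: Fri (+1)  2095: Sat (+1) ✓  2096: Mon (+2)  2097: Tue (+1)
  2098: Wed (+1)  2099: Thu (+1)  2100: Fri (+1)  2101: Sat (+1) ✓
Saturday years: 2039, 2044, 2050, 2061, 2067, 2072, 2078, 2089, 2095, 2101 — 10 in total.

10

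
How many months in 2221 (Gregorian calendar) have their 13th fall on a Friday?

2

Check the 13th of each month of 2221: Jan 13: Sat, Feb 13: Tue, Mar 13: Tue, Apr 13: Fri, May 13: Sun, Jun 13: Wed, Jul 13: Fri, Aug 13: Mon, Sep 13: Thu, Oct 13: Sat, Nov 13: Tue, Dec 13: Thu.
Friday occurs in April, July — 2 months.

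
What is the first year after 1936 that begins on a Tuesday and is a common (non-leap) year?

1946

Jan 1 advances by 2 weekdays after a leap year and by 1 after a common year.
1936: Jan 1 is Wednesday (leap).
1937: Friday
1938: Saturday
1939: Sunday
1940: Monday (leap)
1941: Wednesday
1942: Thursday
1943: Friday
1944: Saturday (leap)
1945: Monday
1946: Tuesday
1946 begins on a Tuesday and is a common year.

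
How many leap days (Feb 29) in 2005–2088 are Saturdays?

3

Leap years in 2005–2088: 21 of them.
Feb 29 weekday advances by 5 (mod 7) from one leap year to the next four years later (or differs when a century non-leap intervenes).
Leap-day weekdays: 2008:Fri 2012:Wed 2016:Mon 2020:Sat✓ 2024:Thu 2028:Tue 2032:Sun 2036:Fri 2040:Wed 2044:Mon 2048:Sat✓ 2052:Thu 2056:Tue 2060:Sun 2064:Fri 2068:Wed 2072:Mon 2076:Sat✓ 2080:Thu 2084:Tue 2088:Sun
Saturday: 2020, 2048, 2076 → 3.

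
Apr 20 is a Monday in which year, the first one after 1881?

From one year to the next, a fixed date's weekday advances by 1, or by 2 when a Feb 29 lies between the two dates.
1881: April 20 is Wednesday.
1882: Thursday (+1)
1883: Friday (+1)
1884: Sunday (+2)
1885: Monday (+1)
Apr 20 falls on a Monday in 1885.

1885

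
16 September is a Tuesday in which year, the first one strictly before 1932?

1930

From one year to the next, a fixed date's weekday advances by 1, or by 2 when a Feb 29 lies between the two dates.
1932: September 16 is Friday.
1931: Wednesday (−2)
1930: Tuesday (−1)
16 September falls on a Tuesday in 1930.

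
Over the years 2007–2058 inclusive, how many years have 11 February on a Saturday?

Track 11 February's weekday year by year (advancing +1, or +2 across a Feb 29):
  2007: Sun  2008: Mon (+1)  2009: Wed (+2)  2010: Thu (+1)  2011: Fri (+1)
  2012: Sat (+1) ✓  2013: Mon (+2)  2014: Tue (+1)  2015: Wed (+1)  2016: Thu (+1)
  2017: Sat (+2) ✓  2018: Sun (+1)  2019: Mon (+1)  2020: Tue (+1)  … (24 more years) …
  2045: Sat (+2) ✓  2046: Sun (+1)  2047: Mon (+1)  2048: Tue (+1)  2049: Thu (+2)
  2050: Fri (+1)  2051: Sat (+1) ✓  2052: Sun (+1)  2053: Tue (+2)  2054: Wed (+1)
  2055: Thu (+1)  2056: Fri (+1)  2057: Sun (+2)  2058: Mon (+1)
Saturday years: 2012, 2017, 2023, 2034, 2040, 2045, 2051 — 7 in total.

7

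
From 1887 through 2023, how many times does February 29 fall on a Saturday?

6

Leap years in 1887–2023: 33 of them.
Feb 29 weekday advances by 5 (mod 7) from one leap year to the next four years later (or differs when a century non-leap intervenes).
Leap-day weekdays: 1888:Wed 1892:Mon 1896:Sat✓ 1904:Mon 1908:Sat✓ 1912:Thu 1916:Tue 1920:Sun 1924:Fri 1928:Wed 1932:Mon 1936:Sat✓ 1940:Thu …(7 more)… 1972:Tue 1976:Sun 1980:Fri 1984:Wed 1988:Mon 1992:Sat✓ 1996:Thu 2000:Tue 2004:Sun 2008:Fri 2012:Wed 2016:Mon 2020:Sat✓
Saturday: 1896, 1908, 1936, 1964, 1992, 2020 → 6.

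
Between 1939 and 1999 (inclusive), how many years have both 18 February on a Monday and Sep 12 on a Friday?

2

Check each year's weekday for 18 February and Sep 12:
  1939: Sat/Tue  1940: Sun/Thu  1941: Tue/Fri  1942: Wed/Sat  1943: Thu/Sun  1944: Fri/Tue  1945: Sun/Wed  1946: Mon/Thu  1947: Tue/Fri  1948: Wed/Sun  1949: Fri/Mon  1950: Sat/Tue  1951: Sun/Wed  1952: Mon/Fri ✓  …(33 more)…  1986: Tue/Fri  1987: Wed/Sat  1988: Thu/Mon  1989: Sat/Tue  1990: Sun/Wed  1991: Mon/Thu  1992: Tue/Sat  1993: Thu/Sun  1994: Fri/Mon  1995: Sat/Tue  1996: Sun/Thu  1997: Tue/Fri  1998: Wed/Sat  1999: Thu/Sun
Both conditions hold in: 1952, 1980 — 2.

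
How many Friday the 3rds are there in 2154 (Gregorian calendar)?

Check the 3rd of each month of 2154: Jan 3: Thu, Feb 3: Sun, Mar 3: Sun, Apr 3: Wed, May 3: Fri, Jun 3: Mon, Jul 3: Wed, Aug 3: Sat, Sep 3: Tue, Oct 3: Thu, Nov 3: Sun, Dec 3: Tue.
Friday occurs in May — 1 month.

1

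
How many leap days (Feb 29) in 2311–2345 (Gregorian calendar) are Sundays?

Leap years in 2311–2345: 9 of them.
Feb 29 weekday advances by 5 (mod 7) from one leap year to the next four years later (or differs when a century non-leap intervenes).
Leap-day weekdays: 2312:Thu 2316:Tue 2320:Sun✓ 2324:Fri 2328:Wed 2332:Mon 2336:Sat 2340:Thu 2344:Tue
Sunday: 2320 → 1.

1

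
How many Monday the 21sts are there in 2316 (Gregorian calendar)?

2

Check the 21st of each month of 2316: Jan 21: Fri, Feb 21: Mon, Mar 21: Tue, Apr 21: Fri, May 21: Sun, Jun 21: Wed, Jul 21: Fri, Aug 21: Mon, Sep 21: Thu, Oct 21: Sat, Nov 21: Tue, Dec 21: Thu.
Monday occurs in February, August — 2 months.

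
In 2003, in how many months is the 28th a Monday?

Check the 28th of each month of 2003: Jan 28: Tue, Feb 28: Fri, Mar 28: Fri, Apr 28: Mon, May 28: Wed, Jun 28: Sat, Jul 28: Mon, Aug 28: Thu, Sep 28: Sun, Oct 28: Tue, Nov 28: Fri, Dec 28: Sun.
Monday occurs in April, July — 2 months.

2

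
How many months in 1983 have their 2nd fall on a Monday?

1

Check the 2nd of each month of 1983: Jan 2: Sun, Feb 2: Wed, Mar 2: Wed, Apr 2: Sat, May 2: Mon, Jun 2: Thu, Jul 2: Sat, Aug 2: Tue, Sep 2: Fri, Oct 2: Sun, Nov 2: Wed, Dec 2: Fri.
Monday occurs in May — 1 month.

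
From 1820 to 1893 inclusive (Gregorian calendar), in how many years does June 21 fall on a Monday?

10

Track June 21's weekday year by year (advancing +1, or +2 across a Feb 29):
  1820: Wed  1821: Thu (+1)  1822: Fri (+1)  1823: Sat (+1)  1824: Mon (+2) ✓
  1825: Tue (+1)  1826: Wed (+1)  1827: Thu (+1)  1828: Sat (+2)  1829: Sun (+1)
  1830: Mon (+1) ✓  1831: Tue (+1)  1832: Thu (+2)  1833: Fri (+1)  … (46 more years) …
  1880: Mon (+2) ✓  1881: Tue (+1)  1882: Wed (+1)  1883: Thu (+1)  1884: Sat (+2)
  1885: Sun (+1)  1886: Mon (+1) ✓  1887: Tue (+1)  1888: Thu (+2)  1889: Fri (+1)
  1890: Sat (+1)  1891: Sun (+1)  1892: Tue (+2)  1893: Wed (+1)
Monday years: 1824, 1830, 1841, 1847, 1852, 1858, 1869, 1875, 1880, 1886 — 10 in total.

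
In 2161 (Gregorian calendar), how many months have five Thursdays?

5

A month of length L has five Thursdays iff its first Thursday is on day ≤ L−28 (so day 1–3 in a 31-day month, 1–2 in a 30-day month, day 1 in a leap February).
Checking each month of 2161: Jan starts Thu (31d) ✓; Feb starts Sun (28d); Mar starts Sun (31d); Apr starts Wed (30d) ✓; May starts Fri (31d); Jun starts Mon (30d); Jul starts Wed (31d) ✓; Aug starts Sat (31d); Sep starts Tue (30d); Oct starts Thu (31d) ✓; Nov starts Sun (30d); Dec starts Tue (31d) ✓.
Five-Thursday months: January, April, July, October, December → 5.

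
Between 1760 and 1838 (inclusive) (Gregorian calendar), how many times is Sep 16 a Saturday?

10

Track Sep 16's weekday year by year (advancing +1, or +2 across a Feb 29):
  1760: Tue  1761: Wed (+1)  1762: Thu (+1)  1763: Fri (+1)  1764: Sun (+2)
  1765: Mon (+1)  1766: Tue (+1)  1767: Wed (+1)  1768: Fri (+2)  1769: Sat (+1) ✓
  1770: Sun (+1)  1771: Mon (+1)  1772: Wed (+2)  1773: Thu (+1)  … (51 more years) …
  1825: Fri (+1)  1826: Sat (+1) ✓  1827: Sun (+1)  1828: Tue (+2)  1829: Wed (+1)
  1830: Thu (+1)  1831: Fri (+1)  1832: Sun (+2)  1833: Mon (+1)  1834: Tue (+1)
  1835: Wed (+1)  1836: Fri (+2)  1837: Sat (+1) ✓  1838: Sun (+1)
Saturday years: 1769, 1775, 1780, 1786, 1797, 1809, 1815, 1820, 1826, 1837 — 10 in total.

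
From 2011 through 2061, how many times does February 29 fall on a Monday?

Leap years in 2011–2061: 13 of them.
Feb 29 weekday advances by 5 (mod 7) from one leap year to the next four years later (or differs when a century non-leap intervenes).
Leap-day weekdays: 2012:Wed 2016:Mon✓ 2020:Sat 2024:Thu 2028:Tue 2032:Sun 2036:Fri 2040:Wed 2044:Mon✓ 2048:Sat 2052:Thu 2056:Tue 2060:Sun
Monday: 2016, 2044 → 2.

2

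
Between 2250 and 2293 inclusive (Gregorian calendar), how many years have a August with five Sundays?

August has 31 days; it has five Sundays when Sunday falls among the first (month-length − 28) days — i.e. when August 1 is one of Sunday/Saturday/Friday.
August 1 by year: 2250:Thu 2251:Fri✓ 2252:Sun✓ 2253:Mon 2254:Tue 2255:Wed 2256:Fri✓ 2257:Sat✓ 2258:Sun✓ 2259:Mon 2260:Wed 2261:Thu 2262:Fri✓ 2263:Sat✓ 2264:Mon …(14 more)… 2279:Fri✓ 2280:Sun✓ 2281:Mon 2282:Tue 2283:Wed 2284:Fri✓ 2285:Sat✓ 2286:Sun✓ 2287:Mon 2288:Wed 2289:Thu 2290:Fri✓ 2291:Sat✓ 2292:Mon 2293:Tue
Years with five Sundays: 2251, 2252, 2256, 2257, 2258, 2262, 2263, 2268, 2269, 2273, 2274, 2275, 2279, 2280, 2284, 2285, 2286, 2290, 2291 → 19.

19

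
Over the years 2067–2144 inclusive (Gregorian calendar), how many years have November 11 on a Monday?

11

Track November 11's weekday year by year (advancing +1, or +2 across a Feb 29):
  2067: Fri  2068: Sun (+2)  2069: Mon (+1) ✓  2070: Tue (+1)  2071: Wed (+1)
  2072: Fri (+2)  2073: Sat (+1)  2074: Sun (+1)  2075: Mon (+1) ✓  2076: Wed (+2)
  2077: Thu (+1)  2078: Fri (+1)  2079: Sat (+1)  2080: Mon (+2) ✓  … (50 more years) …
  2131: Sun (+1)  2132: Tue (+2)  2133: Wed (+1)  2134: Thu (+1)  2135: Fri (+1)
  2136: Sun (+2)  2137: Mon (+1) ✓  2138: Tue (+1)  2139: Wed (+1)  2140: Fri (+2)
  2141: Sat (+1)  2142: Sun (+1)  2143: Mon (+1) ✓  2144: Wed (+2)
Monday years: 2069, 2075, 2080, 2086, 2097, 2109, 2115, 2120, 2126, 2137, 2143 — 11 in total.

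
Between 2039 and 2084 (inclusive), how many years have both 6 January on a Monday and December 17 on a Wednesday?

5

Check each year's weekday for 6 January and December 17:
  2039: Thu/Sat  2040: Fri/Mon  2041: Sun/Tue  2042: Mon/Wed ✓  2043: Tue/Thu  2044: Wed/Sat  2045: Fri/Sun  2046: Sat/Mon  2047: Sun/Tue  2048: Mon/Thu  2049: Wed/Fri  2050: Thu/Sat  2051: Fri/Sun  2052: Sat/Tue  …(18 more)…  2071: Tue/Thu  2072: Wed/Sat  2073: Fri/Sun  2074: Sat/Mon  2075: Sun/Tue  2076: Mon/Thu  2077: Wed/Fri  2078: Thu/Sat  2079: Fri/Sun  2080: Sat/Tue  2081: Mon/Wed ✓  2082: Tue/Thu  2083: Wed/Fri  2084: Thu/Sun
Both conditions hold in: 2042, 2053, 2059, 2070, 2081 — 5.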